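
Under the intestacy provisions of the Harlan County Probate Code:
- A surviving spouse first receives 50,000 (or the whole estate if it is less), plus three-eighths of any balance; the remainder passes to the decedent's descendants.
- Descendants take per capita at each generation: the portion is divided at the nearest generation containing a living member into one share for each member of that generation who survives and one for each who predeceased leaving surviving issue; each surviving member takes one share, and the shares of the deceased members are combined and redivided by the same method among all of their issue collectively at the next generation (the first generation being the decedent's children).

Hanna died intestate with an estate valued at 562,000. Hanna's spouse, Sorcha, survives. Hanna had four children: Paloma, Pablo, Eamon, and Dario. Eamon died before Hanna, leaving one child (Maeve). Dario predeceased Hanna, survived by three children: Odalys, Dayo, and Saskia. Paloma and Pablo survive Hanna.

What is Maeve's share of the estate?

Sorcha first takes 50,000, leaving a balance of 512,000. Sorcha then takes three-eighths of the balance (192,000), for a total of 242,000. The remaining 320,000 passes to the descendants.
The descendants' portion (320,000) is divided at the children's generation into 4 shares of 80,000. Paloma and Pablo each take 80,000. The 2 shares of the deceased (Eamon and Dario) are combined into a pool of 160,000.
That pool (160,000) is divided at the grandchildren's generation equally among Maeve, Odalys, Dayo, and Saskia: 40,000 each.

Maeve receives 40,000.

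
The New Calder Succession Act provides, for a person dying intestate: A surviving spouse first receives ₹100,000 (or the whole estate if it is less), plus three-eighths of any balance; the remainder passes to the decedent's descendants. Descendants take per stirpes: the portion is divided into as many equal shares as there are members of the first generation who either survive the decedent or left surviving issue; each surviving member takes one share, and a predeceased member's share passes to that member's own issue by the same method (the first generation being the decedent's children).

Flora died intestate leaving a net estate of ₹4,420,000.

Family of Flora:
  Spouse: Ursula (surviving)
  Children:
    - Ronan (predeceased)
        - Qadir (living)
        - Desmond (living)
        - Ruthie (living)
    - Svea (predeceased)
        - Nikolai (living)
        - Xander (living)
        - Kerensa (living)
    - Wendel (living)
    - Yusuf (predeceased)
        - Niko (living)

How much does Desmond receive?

Ursula first takes ₹100,000, leaving a balance of ₹4,320,000. Ursula then takes three-eighths of the balance (₹1,620,000), for a total of ₹1,720,000. The remaining ₹2,700,000 passes to the descendants.
The descendants' portion (₹2,700,000) is divided into 4 shares of ₹675,000: Wendel takes ₹675,000; Ronan's ₹675,000 share passes to Ronan's issue; Svea's ₹675,000 share passes to Svea's issue; Yusuf's ₹675,000 share passes to Yusuf's issue.
Ronan's share (₹675,000) is divided into 3 shares of ₹225,000: Qadir, Desmond, and Ruthie each take ₹225,000.
Svea's share (₹675,000) is divided into 3 shares of ₹225,000: Nikolai, Xander, and Kerensa each take ₹225,000.
Yusuf's share (₹675,000) passes entirely to Niko.

Desmond receives ₹225,000.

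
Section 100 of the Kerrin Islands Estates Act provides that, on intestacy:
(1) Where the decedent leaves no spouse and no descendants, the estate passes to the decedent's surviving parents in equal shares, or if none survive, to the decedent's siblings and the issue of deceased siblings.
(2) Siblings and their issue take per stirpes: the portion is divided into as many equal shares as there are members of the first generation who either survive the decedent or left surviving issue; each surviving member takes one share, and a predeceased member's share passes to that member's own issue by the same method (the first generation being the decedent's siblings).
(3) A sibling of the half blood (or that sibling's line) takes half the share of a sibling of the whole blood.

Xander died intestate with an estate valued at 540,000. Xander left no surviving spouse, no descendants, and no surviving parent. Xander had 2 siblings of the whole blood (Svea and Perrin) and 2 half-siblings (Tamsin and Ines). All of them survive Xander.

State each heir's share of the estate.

Tamsin: 90,000; Ines: 90,000; Svea: 180,000; Perrin: 180,000

The entire 540,000 passes to the siblings and their issue.
Counting each half-blood sibling's line as half a unit, there are 3 units in 540,000, so one unit is 180,000. Whole-blood lines (Svea and Perrin) take 180,000 each; half-blood lines (Tamsin and Ines) take 90,000 each.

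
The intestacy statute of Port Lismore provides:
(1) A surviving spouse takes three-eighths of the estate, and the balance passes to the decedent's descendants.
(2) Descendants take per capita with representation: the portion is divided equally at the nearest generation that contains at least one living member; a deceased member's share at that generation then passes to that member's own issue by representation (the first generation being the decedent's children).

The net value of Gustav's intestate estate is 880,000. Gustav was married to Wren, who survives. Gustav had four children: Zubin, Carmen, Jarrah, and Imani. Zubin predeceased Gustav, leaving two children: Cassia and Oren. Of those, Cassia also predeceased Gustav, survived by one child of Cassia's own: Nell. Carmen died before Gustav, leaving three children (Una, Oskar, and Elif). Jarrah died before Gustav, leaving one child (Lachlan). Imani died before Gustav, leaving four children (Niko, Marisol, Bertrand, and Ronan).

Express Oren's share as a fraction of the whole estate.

Oren receives 1/16 of the estate.

Wren takes three-eighths of 880,000 = 330,000. The remaining 550,000 passes to the descendants.
No child survives, so the initial division is made at the grandchildren's generation.
The descendants' portion (550,000) is divided into 10 shares of 55,000: Oren, Una, Oskar, Elif, Lachlan, Niko, Marisol, Bertrand, and Ronan each take 55,000; Cassia's 55,000 share passes to Cassia's issue.
Cassia's share (55,000) passes entirely to Nell.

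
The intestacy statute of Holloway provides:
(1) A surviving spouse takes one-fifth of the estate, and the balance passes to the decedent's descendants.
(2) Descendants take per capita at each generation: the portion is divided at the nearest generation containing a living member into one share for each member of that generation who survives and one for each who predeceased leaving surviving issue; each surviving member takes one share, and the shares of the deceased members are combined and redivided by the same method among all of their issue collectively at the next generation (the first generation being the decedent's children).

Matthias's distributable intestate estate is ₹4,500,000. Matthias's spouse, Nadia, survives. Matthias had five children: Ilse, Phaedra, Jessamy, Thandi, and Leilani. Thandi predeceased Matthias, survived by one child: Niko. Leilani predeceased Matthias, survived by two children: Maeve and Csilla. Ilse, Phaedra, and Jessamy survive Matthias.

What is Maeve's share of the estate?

Maeve receives ₹480,000.

Nadia takes one-fifth of ₹4,500,000 = ₹900,000. The remaining ₹3,600,000 passes to the descendants.
The descendants' portion (₹3,600,000) is divided at the children's generation into 5 shares of ₹720,000. Ilse, Phaedra, and Jessamy each take ₹720,000. The 2 shares of the deceased (Thandi and Leilani) are combined into a pool of ₹1,440,000.
That pool (₹1,440,000) is divided at the grandchildren's generation equally among Niko, Maeve, and Csilla: ₹480,000 each.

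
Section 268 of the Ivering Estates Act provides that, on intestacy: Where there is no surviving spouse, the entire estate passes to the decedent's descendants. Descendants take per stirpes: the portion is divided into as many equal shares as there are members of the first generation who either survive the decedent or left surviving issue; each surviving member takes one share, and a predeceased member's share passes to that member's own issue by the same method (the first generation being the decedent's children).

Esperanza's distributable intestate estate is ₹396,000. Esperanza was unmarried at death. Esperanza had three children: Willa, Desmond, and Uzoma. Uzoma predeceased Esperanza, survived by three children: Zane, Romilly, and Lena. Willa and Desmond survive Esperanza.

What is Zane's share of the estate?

The entire ₹396,000 passes to the descendants.
That amount (₹396,000) is divided into 3 shares of ₹132,000: Willa and Desmond each take ₹132,000; Uzoma's ₹132,000 share passes to Uzoma's issue.
Uzoma's share (₹132,000) is divided into 3 shares of ₹44,000: Zane, Romilly, and Lena each take ₹44,000.

Zane receives ₹44,000.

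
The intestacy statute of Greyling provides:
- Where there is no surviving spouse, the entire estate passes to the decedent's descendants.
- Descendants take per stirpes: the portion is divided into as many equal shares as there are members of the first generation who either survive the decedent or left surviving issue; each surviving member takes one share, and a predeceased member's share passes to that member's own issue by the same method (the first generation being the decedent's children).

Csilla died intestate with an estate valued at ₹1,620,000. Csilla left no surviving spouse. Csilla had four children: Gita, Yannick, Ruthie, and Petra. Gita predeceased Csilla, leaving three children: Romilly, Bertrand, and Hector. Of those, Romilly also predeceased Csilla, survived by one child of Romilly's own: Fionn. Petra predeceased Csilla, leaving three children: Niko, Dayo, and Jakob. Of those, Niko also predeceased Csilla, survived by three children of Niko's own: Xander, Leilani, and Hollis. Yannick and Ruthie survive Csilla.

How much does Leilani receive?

The entire ₹1,620,000 passes to the descendants.
That amount (₹1,620,000) is divided into 4 shares of ₹405,000: Yannick and Ruthie each take ₹405,000; Gita's ₹405,000 share passes to Gita's issue; Petra's ₹405,000 share passes to Petra's issue.
Gita's share (₹405,000) is divided into 3 shares of ₹135,000: Bertrand and Hector each take ₹135,000; Romilly's ₹135,000 share passes to Romilly's issue.
Romilly's share (₹135,000) passes entirely to Fionn.
Petra's share (₹405,000) is divided into 3 shares of ₹135,000: Dayo and Jakob each take ₹135,000; Niko's ₹135,000 share passes to Niko's issue.
Niko's share (₹135,000) is divided into 3 shares of ₹45,000: Xander, Leilani, and Hollis each take ₹45,000.

Leilani receives ₹45,000.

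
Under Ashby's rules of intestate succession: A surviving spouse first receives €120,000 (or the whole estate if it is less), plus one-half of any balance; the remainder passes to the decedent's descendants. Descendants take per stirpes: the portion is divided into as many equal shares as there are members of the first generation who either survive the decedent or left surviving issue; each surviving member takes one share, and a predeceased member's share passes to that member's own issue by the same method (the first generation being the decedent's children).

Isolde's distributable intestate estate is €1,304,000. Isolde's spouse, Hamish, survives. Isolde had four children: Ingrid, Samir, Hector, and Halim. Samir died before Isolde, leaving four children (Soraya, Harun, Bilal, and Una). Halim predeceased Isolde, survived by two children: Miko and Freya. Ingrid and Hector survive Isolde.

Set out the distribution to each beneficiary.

Hamish: €712,000; Ingrid: €148,000; Soraya: €37,000; Harun: €37,000; Bilal: €37,000; Una: €37,000; Hector: €148,000; Miko: €74,000; Freya: €74,000

Hamish first takes €120,000, leaving a balance of €1,184,000. Hamish then takes one-half of the balance (€592,000), for a total of €712,000. The remaining €592,000 passes to the descendants.
The descendants' portion (€592,000) is divided into 4 shares of €148,000: Ingrid and Hector each take €148,000; Samir's €148,000 share passes to Samir's issue; Halim's €148,000 share passes to Halim's issue.
Samir's share (€148,000) is divided into 4 shares of €37,000: Soraya, Harun, Bilal, and Una each take €37,000.
Halim's share (€148,000) is divided into 2 shares of €74,000: Miko and Freya each take €74,000.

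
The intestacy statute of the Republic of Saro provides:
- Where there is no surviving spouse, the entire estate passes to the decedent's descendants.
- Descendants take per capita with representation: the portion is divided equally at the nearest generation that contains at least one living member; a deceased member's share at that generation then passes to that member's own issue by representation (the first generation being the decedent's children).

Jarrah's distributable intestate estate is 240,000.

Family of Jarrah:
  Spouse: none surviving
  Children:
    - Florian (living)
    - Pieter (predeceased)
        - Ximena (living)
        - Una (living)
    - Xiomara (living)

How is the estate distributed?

Florian: 80,000; Ximena: 40,000; Una: 40,000; Xiomara: 80,000

The entire 240,000 passes to the descendants.
That amount (240,000) is divided into 3 shares of 80,000: Florian and Xiomara each take 80,000; Pieter's 80,000 share passes to Pieter's issue.
Pieter's share (80,000) is divided into 2 shares of 40,000: Ximena and Una each take 40,000.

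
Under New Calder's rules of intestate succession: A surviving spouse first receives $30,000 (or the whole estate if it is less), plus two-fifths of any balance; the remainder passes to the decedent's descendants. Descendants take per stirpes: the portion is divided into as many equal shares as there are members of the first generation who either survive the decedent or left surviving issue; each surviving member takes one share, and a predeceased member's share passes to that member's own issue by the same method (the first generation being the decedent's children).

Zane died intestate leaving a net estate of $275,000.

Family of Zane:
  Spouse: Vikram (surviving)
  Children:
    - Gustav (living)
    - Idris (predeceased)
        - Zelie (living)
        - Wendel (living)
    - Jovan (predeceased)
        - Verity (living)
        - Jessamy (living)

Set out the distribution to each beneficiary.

Vikram first takes $30,000, leaving a balance of $245,000. Vikram then takes two-fifths of the balance ($98,000), for a total of $128,000. The remaining $147,000 passes to the descendants.
The descendants' portion ($147,000) is divided into 3 shares of $49,000: Gustav takes $49,000; Idris's $49,000 share passes to Idris's issue; Jovan's $49,000 share passes to Jovan's issue.
Idris's share ($49,000) is divided into 2 shares of $24,500: Zelie and Wendel each take $24,500.
Jovan's share ($49,000) is divided into 2 shares of $24,500: Verity and Jessamy each take $24,500.

Vikram: $128,000; Gustav: $49,000; Zelie: $24,500; Wendel: $24,500; Verity: $24,500; Jessamy: $24,500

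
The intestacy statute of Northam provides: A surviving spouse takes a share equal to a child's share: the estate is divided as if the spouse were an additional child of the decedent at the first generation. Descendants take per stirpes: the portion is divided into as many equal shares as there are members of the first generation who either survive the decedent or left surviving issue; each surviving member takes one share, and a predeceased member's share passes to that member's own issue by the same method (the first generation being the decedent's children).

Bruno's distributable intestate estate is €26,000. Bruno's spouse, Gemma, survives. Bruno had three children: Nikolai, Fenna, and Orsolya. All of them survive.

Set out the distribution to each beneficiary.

The spouse counts as an additional share at the children's level, so there are 4 primary shares of €6,500. Gemma takes one such share (€6,500).
The children's combined portion (€19,500) is divided into 3 shares of €6,500: Nikolai, Fenna, and Orsolya each take €6,500.

Gemma: €6,500; Nikolai: €6,500; Fenna: €6,500; Orsolya: €6,500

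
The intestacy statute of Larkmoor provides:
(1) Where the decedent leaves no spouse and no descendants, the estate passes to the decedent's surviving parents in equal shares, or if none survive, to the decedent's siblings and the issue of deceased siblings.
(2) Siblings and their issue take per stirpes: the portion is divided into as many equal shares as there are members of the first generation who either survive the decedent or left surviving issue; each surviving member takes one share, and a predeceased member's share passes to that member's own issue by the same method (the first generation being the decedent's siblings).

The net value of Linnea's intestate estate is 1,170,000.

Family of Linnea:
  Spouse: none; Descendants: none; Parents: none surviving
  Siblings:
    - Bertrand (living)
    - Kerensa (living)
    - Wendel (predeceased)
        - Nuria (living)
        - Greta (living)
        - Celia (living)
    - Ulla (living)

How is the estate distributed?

The entire 1,170,000 passes to the siblings and their issue.
That amount (1,170,000) is divided into 4 shares of 292,500: Bertrand, Kerensa, and Ulla each take 292,500; Wendel's 292,500 share passes to Wendel's issue.
Wendel's share (292,500) is divided into 3 shares of 97,500: Nuria, Greta, and Celia each take 97,500.

Bertrand: 292,500; Kerensa: 292,500; Nuria: 97,500; Greta: 97,500; Celia: 97,500; Ulla: 292,500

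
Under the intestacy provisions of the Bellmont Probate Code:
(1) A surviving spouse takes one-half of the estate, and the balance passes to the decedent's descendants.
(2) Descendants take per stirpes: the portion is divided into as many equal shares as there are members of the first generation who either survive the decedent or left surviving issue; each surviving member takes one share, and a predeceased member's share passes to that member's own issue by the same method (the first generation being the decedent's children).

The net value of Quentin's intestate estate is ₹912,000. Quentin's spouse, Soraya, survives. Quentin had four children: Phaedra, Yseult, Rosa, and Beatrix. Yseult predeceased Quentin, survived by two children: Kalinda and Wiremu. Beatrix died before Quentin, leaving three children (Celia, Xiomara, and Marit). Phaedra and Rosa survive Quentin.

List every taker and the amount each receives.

Soraya: ₹456,000; Phaedra: ₹114,000; Kalinda: ₹57,000; Wiremu: ₹57,000; Rosa: ₹114,000; Celia: ₹38,000; Xiomara: ₹38,000; Marit: ₹38,000

Soraya takes one-half of ₹912,000 = ₹456,000. The remaining ₹456,000 passes to the descendants.
The descendants' portion (₹456,000) is divided into 4 shares of ₹114,000: Phaedra and Rosa each take ₹114,000; Yseult's ₹114,000 share passes to Yseult's issue; Beatrix's ₹114,000 share passes to Beatrix's issue.
Yseult's share (₹114,000) is divided into 2 shares of ₹57,000: Kalinda and Wiremu each take ₹57,000.
Beatrix's share (₹114,000) is divided into 3 shares of ₹38,000: Celia, Xiomara, and Marit each take ₹38,000.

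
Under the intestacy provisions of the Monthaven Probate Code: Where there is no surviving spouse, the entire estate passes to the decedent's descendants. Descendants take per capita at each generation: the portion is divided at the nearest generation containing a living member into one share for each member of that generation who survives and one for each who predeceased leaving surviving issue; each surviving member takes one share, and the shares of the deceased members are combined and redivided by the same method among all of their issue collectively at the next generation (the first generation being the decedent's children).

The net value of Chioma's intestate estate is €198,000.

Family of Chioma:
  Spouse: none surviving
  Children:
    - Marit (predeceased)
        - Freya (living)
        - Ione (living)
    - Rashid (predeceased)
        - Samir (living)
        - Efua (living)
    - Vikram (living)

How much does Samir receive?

Samir receives €33,000.

The entire €198,000 passes to the descendants.
That amount (€198,000) is divided at the children's generation into 3 shares of €66,000. Vikram takes €66,000. The 2 shares of the deceased (Marit and Rashid) are combined into a pool of €132,000.
That pool (€132,000) is divided at the grandchildren's generation equally among Freya, Ione, Samir, and Efua: €33,000 each.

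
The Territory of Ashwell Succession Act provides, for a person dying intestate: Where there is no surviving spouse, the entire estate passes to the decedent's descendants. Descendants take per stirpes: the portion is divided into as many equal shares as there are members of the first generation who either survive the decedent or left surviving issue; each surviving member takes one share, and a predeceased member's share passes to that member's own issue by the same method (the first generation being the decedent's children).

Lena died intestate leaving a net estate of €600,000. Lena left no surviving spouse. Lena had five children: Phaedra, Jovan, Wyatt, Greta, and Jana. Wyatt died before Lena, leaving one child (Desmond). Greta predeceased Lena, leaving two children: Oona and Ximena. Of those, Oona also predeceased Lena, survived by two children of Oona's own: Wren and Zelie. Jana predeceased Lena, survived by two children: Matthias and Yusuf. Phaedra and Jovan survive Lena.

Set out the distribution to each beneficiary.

The entire €600,000 passes to the descendants.
That amount (€600,000) is divided into 5 shares of €120,000: Phaedra and Jovan each take €120,000; Wyatt's €120,000 share passes to Wyatt's issue; Greta's €120,000 share passes to Greta's issue; Jana's €120,000 share passes to Jana's issue.
Wyatt's share (€120,000) passes entirely to Desmond.
Greta's share (€120,000) is divided into 2 shares of €60,000: Ximena takes €60,000; Oona's €60,000 share passes to Oona's issue.
Oona's share (€60,000) is divided into 2 shares of €30,000: Wren and Zelie each take €30,000.
Jana's share (€120,000) is divided into 2 shares of €60,000: Matthias and Yusuf each take €60,000.

Phaedra: €120,000; Jovan: €120,000; Desmond: €120,000; Wren: €30,000; Zelie: €30,000; Ximena: €60,000; Matthias: €60,000; Yusuf: €60,000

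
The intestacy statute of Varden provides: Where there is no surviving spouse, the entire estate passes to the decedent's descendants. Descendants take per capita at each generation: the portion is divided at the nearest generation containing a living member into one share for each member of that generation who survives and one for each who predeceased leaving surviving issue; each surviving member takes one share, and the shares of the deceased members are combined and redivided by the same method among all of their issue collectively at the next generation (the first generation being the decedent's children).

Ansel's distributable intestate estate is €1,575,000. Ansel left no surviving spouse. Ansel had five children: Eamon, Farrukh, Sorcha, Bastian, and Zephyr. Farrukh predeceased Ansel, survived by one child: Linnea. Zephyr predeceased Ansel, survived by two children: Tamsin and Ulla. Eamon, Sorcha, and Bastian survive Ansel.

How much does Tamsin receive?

The entire €1,575,000 passes to the descendants.
That amount (€1,575,000) is divided at the children's generation into 5 shares of €315,000. Eamon, Sorcha, and Bastian each take €315,000. The 2 shares of the deceased (Farrukh and Zephyr) are combined into a pool of €630,000.
That pool (€630,000) is divided at the grandchildren's generation equally among Linnea, Tamsin, and Ulla: €210,000 each.

Tamsin receives €210,000.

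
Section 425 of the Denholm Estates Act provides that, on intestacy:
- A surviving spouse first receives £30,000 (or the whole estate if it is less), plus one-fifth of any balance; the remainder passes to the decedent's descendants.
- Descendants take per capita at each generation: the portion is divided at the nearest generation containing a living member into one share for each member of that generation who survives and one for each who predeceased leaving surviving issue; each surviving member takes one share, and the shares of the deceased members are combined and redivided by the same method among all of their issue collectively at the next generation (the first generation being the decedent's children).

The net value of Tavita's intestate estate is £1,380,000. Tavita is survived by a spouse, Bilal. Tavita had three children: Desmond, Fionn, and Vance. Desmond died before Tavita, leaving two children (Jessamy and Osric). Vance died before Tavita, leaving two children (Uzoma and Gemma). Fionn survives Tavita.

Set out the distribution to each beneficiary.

Bilal first takes £30,000, leaving a balance of £1,350,000. Bilal then takes one-fifth of the balance (£270,000), for a total of £300,000. The remaining £1,080,000 passes to the descendants.
The descendants' portion (£1,080,000) is divided at the children's generation into 3 shares of £360,000. Fionn takes £360,000. The 2 shares of the deceased (Desmond and Vance) are combined into a pool of £720,000.
That pool (£720,000) is divided at the grandchildren's generation equally among Jessamy, Osric, Uzoma, and Gemma: £180,000 each.

Bilal: £300,000; Jessamy: £180,000; Osric: £180,000; Fionn: £360,000; Uzoma: £180,000; Gemma: £180,000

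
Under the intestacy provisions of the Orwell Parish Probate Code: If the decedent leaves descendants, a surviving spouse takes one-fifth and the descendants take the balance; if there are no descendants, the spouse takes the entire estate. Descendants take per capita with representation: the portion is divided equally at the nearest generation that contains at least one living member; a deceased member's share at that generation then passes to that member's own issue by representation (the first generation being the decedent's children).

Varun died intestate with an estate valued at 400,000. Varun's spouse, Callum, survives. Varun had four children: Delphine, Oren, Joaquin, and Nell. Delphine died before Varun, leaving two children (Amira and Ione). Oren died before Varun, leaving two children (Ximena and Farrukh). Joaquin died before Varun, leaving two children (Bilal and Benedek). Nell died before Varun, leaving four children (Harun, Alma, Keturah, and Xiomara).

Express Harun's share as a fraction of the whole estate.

Harun receives 2/25 of the estate.

Callum takes one-fifth of 400,000 = 80,000. The remaining 320,000 passes to the descendants.
No child survives, so the initial division is made at the grandchildren's generation.
The descendants' portion (320,000) is divided into 10 shares of 32,000: Amira, Ione, Ximena, Farrukh, Bilal, Benedek, Harun, Alma, Keturah, and Xiomara each take 32,000.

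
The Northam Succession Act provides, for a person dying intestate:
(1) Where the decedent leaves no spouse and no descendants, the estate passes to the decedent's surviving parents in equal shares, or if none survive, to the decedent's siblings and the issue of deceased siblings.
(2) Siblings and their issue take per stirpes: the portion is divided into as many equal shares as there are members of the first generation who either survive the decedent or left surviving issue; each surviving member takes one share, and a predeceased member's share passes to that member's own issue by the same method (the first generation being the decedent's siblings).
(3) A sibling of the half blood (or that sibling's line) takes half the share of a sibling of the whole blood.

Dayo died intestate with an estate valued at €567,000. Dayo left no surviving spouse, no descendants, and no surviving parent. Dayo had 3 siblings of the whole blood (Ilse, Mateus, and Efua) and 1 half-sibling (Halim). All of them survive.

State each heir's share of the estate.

The entire €567,000 passes to the siblings and their issue.
Counting each half-blood sibling's line as half a unit, there are 7/2 units in €567,000, so one unit is €162,000. Whole-blood lines (Ilse, Mateus, and Efua) take €162,000 each; half-blood lines (Halim) take €81,000 each.

Halim: €81,000; Ilse: €162,000; Mateus: €162,000; Efua: €162,000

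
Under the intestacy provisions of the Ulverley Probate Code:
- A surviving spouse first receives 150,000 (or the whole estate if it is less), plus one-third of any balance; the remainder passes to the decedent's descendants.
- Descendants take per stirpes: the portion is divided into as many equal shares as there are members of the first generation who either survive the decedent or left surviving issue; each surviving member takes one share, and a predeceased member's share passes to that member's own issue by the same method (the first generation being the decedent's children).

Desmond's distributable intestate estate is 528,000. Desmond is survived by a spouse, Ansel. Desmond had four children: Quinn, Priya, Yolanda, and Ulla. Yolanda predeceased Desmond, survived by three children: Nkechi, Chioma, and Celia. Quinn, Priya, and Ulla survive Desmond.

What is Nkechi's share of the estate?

Nkechi receives 21,000.

Ansel first takes 150,000, leaving a balance of 378,000. Ansel then takes one-third of the balance (126,000), for a total of 276,000. The remaining 252,000 passes to the descendants.
The descendants' portion (252,000) is divided into 4 shares of 63,000: Quinn, Priya, and Ulla each take 63,000; Yolanda's 63,000 share passes to Yolanda's issue.
Yolanda's share (63,000) is divided into 3 shares of 21,000: Nkechi, Chioma, and Celia each take 21,000.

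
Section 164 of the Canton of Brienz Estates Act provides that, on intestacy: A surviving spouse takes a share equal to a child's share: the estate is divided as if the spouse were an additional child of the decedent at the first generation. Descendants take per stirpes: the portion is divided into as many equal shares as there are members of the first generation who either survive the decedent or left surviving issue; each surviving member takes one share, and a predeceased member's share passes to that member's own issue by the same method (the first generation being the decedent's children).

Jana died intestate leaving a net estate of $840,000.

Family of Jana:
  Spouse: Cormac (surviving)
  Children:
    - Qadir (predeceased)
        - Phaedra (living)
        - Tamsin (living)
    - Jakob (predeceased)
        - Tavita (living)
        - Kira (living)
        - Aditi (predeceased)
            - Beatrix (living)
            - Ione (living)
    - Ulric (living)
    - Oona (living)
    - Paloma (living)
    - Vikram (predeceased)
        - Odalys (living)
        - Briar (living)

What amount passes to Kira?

Kira receives $40,000.

The spouse counts as an additional share at the children's level, so there are 7 primary shares of $120,000. Cormac takes one such share ($120,000).
The children's combined portion ($720,000) is divided into 6 shares of $120,000: Ulric, Oona, and Paloma each take $120,000; Qadir's $120,000 share passes to Qadir's issue; Jakob's $120,000 share passes to Jakob's issue; Vikram's $120,000 share passes to Vikram's issue.
Qadir's share ($120,000) is divided into 2 shares of $60,000: Phaedra and Tamsin each take $60,000.
Jakob's share ($120,000) is divided into 3 shares of $40,000: Tavita and Kira each take $40,000; Aditi's $40,000 share passes to Aditi's issue.
Aditi's share ($40,000) is divided into 2 shares of $20,000: Beatrix and Ione each take $20,000.
Vikram's share ($120,000) is divided into 2 shares of $60,000: Odalys and Briar each take $60,000.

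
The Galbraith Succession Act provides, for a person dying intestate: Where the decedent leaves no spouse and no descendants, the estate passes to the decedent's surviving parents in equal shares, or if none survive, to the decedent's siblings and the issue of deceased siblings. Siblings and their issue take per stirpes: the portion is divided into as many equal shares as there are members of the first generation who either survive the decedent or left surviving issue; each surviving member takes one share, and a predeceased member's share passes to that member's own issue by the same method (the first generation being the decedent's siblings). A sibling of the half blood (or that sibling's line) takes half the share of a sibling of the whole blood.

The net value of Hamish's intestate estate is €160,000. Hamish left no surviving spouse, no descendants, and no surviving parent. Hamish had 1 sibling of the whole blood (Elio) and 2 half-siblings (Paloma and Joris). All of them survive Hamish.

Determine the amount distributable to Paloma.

The entire €160,000 passes to the siblings and their issue.
Counting each half-blood sibling's line as half a unit, there are 2 units in €160,000, so one unit is €80,000. Whole-blood lines (Elio) take €80,000 each; half-blood lines (Paloma and Joris) take €40,000 each.

Paloma receives €40,000.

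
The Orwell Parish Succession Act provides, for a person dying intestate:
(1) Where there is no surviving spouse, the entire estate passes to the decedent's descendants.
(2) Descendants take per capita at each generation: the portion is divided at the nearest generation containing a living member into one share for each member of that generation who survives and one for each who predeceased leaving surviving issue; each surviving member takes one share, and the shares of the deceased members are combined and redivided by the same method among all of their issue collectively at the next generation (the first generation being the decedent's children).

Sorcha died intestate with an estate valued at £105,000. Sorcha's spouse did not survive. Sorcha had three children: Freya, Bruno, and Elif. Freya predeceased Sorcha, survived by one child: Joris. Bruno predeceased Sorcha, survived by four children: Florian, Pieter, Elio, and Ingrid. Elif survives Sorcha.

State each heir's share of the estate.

The entire £105,000 passes to the descendants.
That amount (£105,000) is divided at the children's generation into 3 shares of £35,000. Elif takes £35,000. The 2 shares of the deceased (Freya and Bruno) are combined into a pool of £70,000.
That pool (£70,000) is divided at the grandchildren's generation equally among Joris, Florian, Pieter, Elio, and Ingrid: £14,000 each.

Joris: £14,000; Florian: £14,000; Pieter: £14,000; Elio: £14,000; Ingrid: £14,000; Elif: £35,000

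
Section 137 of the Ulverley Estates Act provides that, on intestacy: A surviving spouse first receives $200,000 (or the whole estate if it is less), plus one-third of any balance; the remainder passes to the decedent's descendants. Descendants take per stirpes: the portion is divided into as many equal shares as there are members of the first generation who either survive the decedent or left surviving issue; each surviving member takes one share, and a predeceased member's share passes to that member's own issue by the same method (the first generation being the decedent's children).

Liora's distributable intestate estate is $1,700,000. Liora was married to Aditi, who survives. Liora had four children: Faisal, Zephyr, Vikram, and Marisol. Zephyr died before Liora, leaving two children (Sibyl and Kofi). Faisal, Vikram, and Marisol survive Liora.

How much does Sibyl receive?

Sibyl receives $125,000.

Aditi first takes $200,000, leaving a balance of $1,500,000. Aditi then takes one-third of the balance ($500,000), for a total of $700,000. The remaining $1,000,000 passes to the descendants.
The descendants' portion ($1,000,000) is divided into 4 shares of $250,000: Faisal, Vikram, and Marisol each take $250,000; Zephyr's $250,000 share passes to Zephyr's issue.
Zephyr's share ($250,000) is divided into 2 shares of $125,000: Sibyl and Kofi each take $125,000.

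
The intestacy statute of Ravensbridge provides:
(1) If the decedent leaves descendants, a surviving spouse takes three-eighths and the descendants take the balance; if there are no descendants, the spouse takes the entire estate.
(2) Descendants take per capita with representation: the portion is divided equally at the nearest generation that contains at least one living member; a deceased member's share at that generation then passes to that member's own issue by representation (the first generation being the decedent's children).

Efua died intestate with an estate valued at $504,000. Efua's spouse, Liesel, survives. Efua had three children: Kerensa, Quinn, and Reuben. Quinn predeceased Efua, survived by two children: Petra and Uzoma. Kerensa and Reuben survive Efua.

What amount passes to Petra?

Petra receives $52,500.

Liesel takes three-eighths of $504,000 = $189,000. The remaining $315,000 passes to the descendants.
The descendants' portion ($315,000) is divided into 3 shares of $105,000: Kerensa and Reuben each take $105,000; Quinn's $105,000 share passes to Quinn's issue.
Quinn's share ($105,000) is divided into 2 shares of $52,500: Petra and Uzoma each take $52,500.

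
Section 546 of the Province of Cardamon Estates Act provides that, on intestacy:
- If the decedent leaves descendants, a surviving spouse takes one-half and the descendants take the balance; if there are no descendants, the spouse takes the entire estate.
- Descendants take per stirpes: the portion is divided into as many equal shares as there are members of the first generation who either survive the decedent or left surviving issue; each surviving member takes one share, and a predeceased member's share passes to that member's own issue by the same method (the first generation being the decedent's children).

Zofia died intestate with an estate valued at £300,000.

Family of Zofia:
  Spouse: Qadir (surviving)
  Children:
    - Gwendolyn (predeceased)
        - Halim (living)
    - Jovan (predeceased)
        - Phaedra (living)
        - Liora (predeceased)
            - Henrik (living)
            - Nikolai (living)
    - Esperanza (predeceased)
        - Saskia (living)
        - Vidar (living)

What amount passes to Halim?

Qadir takes one-half of £300,000 = £150,000. The remaining £150,000 passes to the descendants.
The descendants' portion (£150,000) is divided into 3 shares of £50,000: Gwendolyn's £50,000 share passes to Gwendolyn's issue; Jovan's £50,000 share passes to Jovan's issue; Esperanza's £50,000 share passes to Esperanza's issue.
Gwendolyn's share (£50,000) passes entirely to Halim.
Jovan's share (£50,000) is divided into 2 shares of £25,000: Phaedra takes £25,000; Liora's £25,000 share passes to Liora's issue.
Liora's share (£25,000) is divided into 2 shares of £12,500: Henrik and Nikolai each take £12,500.
Esperanza's share (£50,000) is divided into 2 shares of £25,000: Saskia and Vidar each take £25,000.

Halim receives £50,000.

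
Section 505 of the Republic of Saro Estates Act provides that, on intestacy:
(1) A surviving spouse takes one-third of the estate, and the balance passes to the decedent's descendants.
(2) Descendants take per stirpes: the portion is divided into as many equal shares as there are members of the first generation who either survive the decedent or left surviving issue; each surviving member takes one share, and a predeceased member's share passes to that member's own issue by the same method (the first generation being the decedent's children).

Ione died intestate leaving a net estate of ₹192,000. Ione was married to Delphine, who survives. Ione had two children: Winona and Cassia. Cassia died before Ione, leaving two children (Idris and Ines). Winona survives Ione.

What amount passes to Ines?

Delphine takes one-third of ₹192,000 = ₹64,000. The remaining ₹128,000 passes to the descendants.
The descendants' portion (₹128,000) is divided into 2 shares of ₹64,000: Winona takes ₹64,000; Cassia's ₹64,000 share passes to Cassia's issue.
Cassia's share (₹64,000) is divided into 2 shares of ₹32,000: Idris and Ines each take ₹32,000.

Ines receives ₹32,000.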